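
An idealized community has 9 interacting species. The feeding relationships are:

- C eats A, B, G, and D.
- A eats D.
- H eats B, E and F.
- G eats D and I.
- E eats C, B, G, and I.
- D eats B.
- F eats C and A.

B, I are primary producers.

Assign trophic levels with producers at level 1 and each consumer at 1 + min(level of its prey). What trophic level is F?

B is a producer → level 1.
C eats B → level 2.
F eats C → level 3.
No prey of F is below level 2, so 3 is the minimum.

Trophic level 3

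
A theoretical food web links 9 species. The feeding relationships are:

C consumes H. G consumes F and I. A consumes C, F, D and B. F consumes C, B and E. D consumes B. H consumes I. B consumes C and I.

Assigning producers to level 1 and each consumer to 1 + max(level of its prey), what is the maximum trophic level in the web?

6

Producers (level 1): E, I.
I → H → C → B → F → G gives G level 6.
No species has a prey at level 6, so no species reaches level 7.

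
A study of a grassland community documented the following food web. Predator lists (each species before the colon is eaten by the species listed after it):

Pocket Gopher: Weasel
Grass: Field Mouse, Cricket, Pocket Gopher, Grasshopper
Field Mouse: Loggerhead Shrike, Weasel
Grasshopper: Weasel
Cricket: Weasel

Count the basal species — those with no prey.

Basal species (no prey listed): Grass.
Count: 1.

1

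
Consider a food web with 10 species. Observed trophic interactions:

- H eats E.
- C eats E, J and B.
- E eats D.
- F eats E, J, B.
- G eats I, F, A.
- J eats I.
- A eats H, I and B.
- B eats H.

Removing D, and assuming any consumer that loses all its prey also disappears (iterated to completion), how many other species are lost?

3

Remove D.
Round 1: E (all prey gone) → extinct.
Round 2: H (all prey gone) → extinct.
Round 3: B (all prey gone) → extinct.
No further losses. Total secondary extinctions: 3.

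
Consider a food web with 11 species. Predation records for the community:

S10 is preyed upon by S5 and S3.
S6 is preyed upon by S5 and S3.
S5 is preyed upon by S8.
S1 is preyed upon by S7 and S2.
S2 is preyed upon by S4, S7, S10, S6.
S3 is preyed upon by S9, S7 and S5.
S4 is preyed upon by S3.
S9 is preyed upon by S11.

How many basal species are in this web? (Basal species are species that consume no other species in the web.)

1

Basal species (no prey listed): S1.
Count: 1.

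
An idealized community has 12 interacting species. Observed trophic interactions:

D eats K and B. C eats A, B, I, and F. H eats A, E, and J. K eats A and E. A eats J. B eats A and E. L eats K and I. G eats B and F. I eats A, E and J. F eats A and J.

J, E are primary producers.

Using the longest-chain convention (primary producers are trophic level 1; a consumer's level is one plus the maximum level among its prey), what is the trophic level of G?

J is a producer → level 1.
A eats J → level 2.
F eats A (level 2); other prey at levels: J 1 → level 3.
G eats F (level 3); other prey at levels: B 3 → level 4.

Trophic level 4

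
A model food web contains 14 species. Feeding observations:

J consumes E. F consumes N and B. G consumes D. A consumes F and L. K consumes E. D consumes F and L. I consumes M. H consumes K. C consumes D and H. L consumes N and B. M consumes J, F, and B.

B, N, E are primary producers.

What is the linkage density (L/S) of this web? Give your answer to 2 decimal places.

L/S = 1.29

There are L = 18 links among S = 14 species.
L/S = 18/14 = 1.2857 ≈ 1.29.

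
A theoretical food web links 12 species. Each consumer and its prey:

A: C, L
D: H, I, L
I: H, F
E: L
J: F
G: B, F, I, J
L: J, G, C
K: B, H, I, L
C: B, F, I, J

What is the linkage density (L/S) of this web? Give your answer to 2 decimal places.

There are L = 24 links among S = 12 species.
L/S = 24/12 = 2.0000 ≈ 2.00.

L/S = 2.00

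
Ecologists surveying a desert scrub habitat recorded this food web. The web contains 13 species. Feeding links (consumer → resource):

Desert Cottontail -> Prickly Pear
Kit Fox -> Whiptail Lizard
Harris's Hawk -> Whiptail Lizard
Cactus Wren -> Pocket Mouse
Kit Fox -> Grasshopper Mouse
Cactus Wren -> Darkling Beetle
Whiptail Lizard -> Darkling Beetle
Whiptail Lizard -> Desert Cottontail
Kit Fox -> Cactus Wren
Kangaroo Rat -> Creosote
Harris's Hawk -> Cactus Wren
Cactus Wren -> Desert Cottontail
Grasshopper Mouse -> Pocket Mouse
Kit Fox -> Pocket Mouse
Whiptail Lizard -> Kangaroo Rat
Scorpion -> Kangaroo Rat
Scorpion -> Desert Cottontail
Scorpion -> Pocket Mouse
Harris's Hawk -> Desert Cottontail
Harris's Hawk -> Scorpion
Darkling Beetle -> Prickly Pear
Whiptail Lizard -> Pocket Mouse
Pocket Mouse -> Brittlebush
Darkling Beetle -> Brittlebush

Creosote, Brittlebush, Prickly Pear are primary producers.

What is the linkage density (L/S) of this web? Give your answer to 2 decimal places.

There are L = 24 links among S = 13 species.
L/S = 24/13 = 1.8462 ≈ 1.85.

L/S = 1.85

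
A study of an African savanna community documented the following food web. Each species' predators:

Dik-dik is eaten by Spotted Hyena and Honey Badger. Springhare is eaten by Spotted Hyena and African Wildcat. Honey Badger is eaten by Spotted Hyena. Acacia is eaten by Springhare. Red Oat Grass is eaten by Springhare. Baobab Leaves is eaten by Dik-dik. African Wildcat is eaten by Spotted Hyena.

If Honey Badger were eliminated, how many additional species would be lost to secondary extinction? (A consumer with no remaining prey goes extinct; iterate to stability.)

0

Remove Honey Badger.
Every predator of it retains at least one other prey: Spotted Hyena still has Dik-dik, Springhare, African Wildcat.
No consumer loses all prey, so no secondary extinctions occur.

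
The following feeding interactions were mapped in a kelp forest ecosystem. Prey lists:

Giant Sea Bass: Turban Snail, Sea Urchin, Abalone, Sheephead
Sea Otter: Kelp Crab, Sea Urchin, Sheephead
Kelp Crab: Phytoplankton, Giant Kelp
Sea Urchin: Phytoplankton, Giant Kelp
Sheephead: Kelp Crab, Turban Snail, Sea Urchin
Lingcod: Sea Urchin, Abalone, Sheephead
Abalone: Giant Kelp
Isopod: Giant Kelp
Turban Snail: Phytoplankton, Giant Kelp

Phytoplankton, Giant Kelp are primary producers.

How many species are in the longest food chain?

One longest chain: Phytoplankton → Kelp Crab → Sheephead → Giant Sea Bass.
It has 4 species and 3 links.

4 species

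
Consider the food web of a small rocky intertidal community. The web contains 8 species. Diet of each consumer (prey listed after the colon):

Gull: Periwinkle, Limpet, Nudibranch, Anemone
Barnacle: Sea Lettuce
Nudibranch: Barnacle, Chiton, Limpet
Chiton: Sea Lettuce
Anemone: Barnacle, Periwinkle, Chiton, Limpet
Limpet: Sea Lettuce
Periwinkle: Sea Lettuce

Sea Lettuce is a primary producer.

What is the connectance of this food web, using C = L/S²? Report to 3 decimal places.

C = 0.234

The web has S = 8 species and L = 15 feeding links.
C = L / S² = 15 / 64 = 0.2344 ≈ 0.234.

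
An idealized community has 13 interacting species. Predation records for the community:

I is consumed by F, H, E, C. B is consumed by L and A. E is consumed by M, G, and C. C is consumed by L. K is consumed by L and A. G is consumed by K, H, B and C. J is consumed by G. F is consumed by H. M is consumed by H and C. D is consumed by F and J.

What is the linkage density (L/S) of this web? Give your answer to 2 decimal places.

L/S = 1.69

There are L = 22 links among S = 13 species.
L/S = 22/13 = 1.6923 ≈ 1.69.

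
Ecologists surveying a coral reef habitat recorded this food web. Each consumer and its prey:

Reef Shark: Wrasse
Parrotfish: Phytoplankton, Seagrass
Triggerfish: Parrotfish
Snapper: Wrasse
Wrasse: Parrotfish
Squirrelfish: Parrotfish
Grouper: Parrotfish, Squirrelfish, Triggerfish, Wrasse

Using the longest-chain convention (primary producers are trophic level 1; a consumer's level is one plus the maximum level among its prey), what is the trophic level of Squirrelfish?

Trophic level 3

Phytoplankton is a producer → level 1.
Parrotfish eats Phytoplankton (level 1); other prey at levels: Seagrass 1 → level 2.
Squirrelfish eats Parrotfish → level 3.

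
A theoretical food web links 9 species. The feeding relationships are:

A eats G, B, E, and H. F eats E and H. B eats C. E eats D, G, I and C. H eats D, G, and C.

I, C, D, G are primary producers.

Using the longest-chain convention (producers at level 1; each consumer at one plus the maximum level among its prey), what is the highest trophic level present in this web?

3

Producers (level 1): I, C, D, G.
C → B → A gives A level 3.
No species has a prey at level 3, so no species reaches level 4.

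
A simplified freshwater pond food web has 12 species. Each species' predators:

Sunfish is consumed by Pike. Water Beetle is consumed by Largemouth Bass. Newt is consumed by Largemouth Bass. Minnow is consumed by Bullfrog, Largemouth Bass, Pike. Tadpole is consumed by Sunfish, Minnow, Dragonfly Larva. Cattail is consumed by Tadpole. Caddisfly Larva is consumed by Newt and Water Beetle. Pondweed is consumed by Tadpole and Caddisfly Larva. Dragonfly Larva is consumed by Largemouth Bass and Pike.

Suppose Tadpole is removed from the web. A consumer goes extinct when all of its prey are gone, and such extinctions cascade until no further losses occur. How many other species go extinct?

Remove Tadpole.
Round 1: Dragonfly Larva (all prey gone), Sunfish (all prey gone), Minnow (all prey gone) → extinct.
Round 2: Pike (all prey gone), Bullfrog (all prey gone) → extinct.
No further losses. Total secondary extinctions: 5.

5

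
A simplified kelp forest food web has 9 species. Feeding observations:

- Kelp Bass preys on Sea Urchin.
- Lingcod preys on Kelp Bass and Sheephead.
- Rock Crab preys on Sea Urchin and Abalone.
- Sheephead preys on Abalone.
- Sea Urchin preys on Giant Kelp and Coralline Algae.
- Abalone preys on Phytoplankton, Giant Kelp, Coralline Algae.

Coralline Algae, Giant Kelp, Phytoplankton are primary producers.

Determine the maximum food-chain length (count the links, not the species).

One longest chain: Coralline Algae → Sea Urchin → Kelp Bass → Lingcod.
It has 4 species and 3 links.

3 links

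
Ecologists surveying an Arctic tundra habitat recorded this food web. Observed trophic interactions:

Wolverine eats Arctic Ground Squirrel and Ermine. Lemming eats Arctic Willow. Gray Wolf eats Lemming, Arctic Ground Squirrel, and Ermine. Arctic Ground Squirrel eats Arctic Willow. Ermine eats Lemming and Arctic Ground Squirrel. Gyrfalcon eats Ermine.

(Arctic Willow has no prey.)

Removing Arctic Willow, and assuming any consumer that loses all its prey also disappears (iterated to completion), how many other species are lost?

6

Remove Arctic Willow.
Round 1: Arctic Ground Squirrel (all prey gone), Lemming (all prey gone) → extinct.
Round 2: Ermine (all prey gone) → extinct.
Round 3: Gray Wolf (all prey gone), Wolverine (all prey gone), Gyrfalcon (all prey gone) → extinct.
No further losses. Total secondary extinctions: 6.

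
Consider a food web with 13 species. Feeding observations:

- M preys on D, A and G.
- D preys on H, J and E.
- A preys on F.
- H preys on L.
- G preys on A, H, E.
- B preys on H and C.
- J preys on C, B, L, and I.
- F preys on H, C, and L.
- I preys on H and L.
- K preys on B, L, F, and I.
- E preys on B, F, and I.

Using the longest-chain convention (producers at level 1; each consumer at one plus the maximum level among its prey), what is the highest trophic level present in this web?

Producers (level 1): L, C.
L → H → F → A → G → M gives M level 6.
No species has a prey at level 6, so no species reaches level 7.

6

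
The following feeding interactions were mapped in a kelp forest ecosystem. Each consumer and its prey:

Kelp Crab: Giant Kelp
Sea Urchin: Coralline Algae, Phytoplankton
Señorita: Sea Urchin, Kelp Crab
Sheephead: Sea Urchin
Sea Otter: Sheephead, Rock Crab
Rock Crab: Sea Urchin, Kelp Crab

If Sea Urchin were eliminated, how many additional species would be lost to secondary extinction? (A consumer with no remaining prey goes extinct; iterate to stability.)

1

Remove Sea Urchin.
Round 1: Sheephead (all prey gone) → extinct.
No further losses. Total secondary extinctions: 1.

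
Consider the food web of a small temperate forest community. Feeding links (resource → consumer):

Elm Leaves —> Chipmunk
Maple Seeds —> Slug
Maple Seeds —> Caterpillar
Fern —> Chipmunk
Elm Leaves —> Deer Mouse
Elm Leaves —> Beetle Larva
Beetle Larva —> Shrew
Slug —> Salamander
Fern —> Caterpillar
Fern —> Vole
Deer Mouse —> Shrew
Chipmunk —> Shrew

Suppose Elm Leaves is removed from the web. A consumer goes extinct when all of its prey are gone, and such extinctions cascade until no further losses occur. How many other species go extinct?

2

Remove Elm Leaves.
Round 1: Beetle Larva (all prey gone), Deer Mouse (all prey gone) → extinct.
No further losses. Total secondary extinctions: 2.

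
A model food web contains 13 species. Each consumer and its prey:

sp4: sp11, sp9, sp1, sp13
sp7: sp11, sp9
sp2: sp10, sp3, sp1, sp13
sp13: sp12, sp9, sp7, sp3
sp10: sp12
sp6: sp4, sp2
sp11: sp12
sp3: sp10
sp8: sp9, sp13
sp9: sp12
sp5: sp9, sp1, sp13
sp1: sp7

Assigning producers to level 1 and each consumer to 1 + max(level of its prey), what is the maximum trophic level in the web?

Producers (level 1): sp12.
sp12 → sp11 → sp7 → sp1 → sp4 → sp6 gives sp6 level 6.
No species has a prey at level 6, so no species reaches level 7.

6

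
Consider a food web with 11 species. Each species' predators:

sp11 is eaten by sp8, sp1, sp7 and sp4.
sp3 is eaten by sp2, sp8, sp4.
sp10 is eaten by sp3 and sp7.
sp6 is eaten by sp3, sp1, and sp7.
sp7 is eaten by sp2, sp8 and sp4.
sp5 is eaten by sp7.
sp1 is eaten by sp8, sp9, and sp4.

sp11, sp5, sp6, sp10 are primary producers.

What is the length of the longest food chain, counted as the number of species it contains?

One longest chain: sp11 → sp7 → sp8.
It has 3 species and 2 links.

3 species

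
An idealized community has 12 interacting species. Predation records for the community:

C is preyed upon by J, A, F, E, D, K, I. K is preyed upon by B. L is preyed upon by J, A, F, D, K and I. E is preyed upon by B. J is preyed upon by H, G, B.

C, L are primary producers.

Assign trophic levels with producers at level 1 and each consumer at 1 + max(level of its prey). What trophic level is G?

C is a producer → level 1.
J eats C (level 1); other prey at levels: L 1 → level 2.
G eats J → level 3.

Trophic level 3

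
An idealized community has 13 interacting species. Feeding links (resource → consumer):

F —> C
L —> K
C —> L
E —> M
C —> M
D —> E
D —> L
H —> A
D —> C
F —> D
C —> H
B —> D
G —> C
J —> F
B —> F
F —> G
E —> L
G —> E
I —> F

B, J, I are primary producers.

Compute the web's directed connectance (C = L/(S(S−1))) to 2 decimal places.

The web has S = 13 species and L = 19 feeding links.
C = L / (S(S−1)) = 19 / 156 = 0.1218 ≈ 0.12.

C = 0.12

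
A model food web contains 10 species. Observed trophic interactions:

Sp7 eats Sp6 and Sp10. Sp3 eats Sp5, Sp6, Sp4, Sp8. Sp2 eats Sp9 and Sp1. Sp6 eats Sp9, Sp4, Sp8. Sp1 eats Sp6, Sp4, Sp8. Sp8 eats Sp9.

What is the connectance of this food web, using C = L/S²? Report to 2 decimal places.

The web has S = 10 species and L = 15 feeding links.
C = L / S² = 15 / 100 = 0.1500 ≈ 0.15.

C = 0.15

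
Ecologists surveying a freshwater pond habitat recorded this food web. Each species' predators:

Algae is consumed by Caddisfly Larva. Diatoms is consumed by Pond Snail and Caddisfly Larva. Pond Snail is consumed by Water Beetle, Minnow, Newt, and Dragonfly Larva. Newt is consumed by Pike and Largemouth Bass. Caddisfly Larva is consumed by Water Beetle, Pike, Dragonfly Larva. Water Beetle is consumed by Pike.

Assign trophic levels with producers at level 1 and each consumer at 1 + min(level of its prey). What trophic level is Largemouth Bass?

Diatoms is a producer → level 1.
Pond Snail eats Diatoms → level 2.
Newt eats Pond Snail → level 3.
Largemouth Bass eats Newt → level 4.
No prey of Largemouth Bass is below level 3, so 4 is the minimum.

Trophic level 4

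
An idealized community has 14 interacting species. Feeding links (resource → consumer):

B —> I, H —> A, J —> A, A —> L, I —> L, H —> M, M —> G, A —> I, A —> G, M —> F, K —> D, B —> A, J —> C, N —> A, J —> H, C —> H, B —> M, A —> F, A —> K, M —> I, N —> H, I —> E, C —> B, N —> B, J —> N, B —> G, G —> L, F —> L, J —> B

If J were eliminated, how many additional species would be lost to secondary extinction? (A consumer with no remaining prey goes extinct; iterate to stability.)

Remove J.
Round 1: N (all prey gone), C (all prey gone) → extinct.
Round 2: B (all prey gone), H (all prey gone) → extinct.
Round 3: A (all prey gone), M (all prey gone) → extinct.
Round 4: F (all prey gone), G (all prey gone), K (all prey gone), I (all prey gone) → extinct.
Round 5: D (all prey gone), E (all prey gone), L (all prey gone) → extinct.
No further losses. Total secondary extinctions: 13.

13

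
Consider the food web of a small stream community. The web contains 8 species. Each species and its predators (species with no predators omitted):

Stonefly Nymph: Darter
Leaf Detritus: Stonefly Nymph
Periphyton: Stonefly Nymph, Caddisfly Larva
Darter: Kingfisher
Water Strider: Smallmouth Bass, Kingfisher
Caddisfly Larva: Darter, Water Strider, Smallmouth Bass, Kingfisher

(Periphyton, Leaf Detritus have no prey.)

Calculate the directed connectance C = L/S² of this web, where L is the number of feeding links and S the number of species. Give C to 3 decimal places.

C = 0.172

The web has S = 8 species and L = 11 feeding links.
C = L / S² = 11 / 64 = 0.1719 ≈ 0.172.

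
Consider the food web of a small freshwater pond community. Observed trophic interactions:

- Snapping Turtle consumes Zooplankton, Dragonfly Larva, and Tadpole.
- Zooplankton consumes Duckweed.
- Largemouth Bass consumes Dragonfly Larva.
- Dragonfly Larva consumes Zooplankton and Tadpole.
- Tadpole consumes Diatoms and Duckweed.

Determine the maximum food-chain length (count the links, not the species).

One longest chain: Duckweed → Zooplankton → Dragonfly Larva → Snapping Turtle.
It has 4 species and 3 links.

3 links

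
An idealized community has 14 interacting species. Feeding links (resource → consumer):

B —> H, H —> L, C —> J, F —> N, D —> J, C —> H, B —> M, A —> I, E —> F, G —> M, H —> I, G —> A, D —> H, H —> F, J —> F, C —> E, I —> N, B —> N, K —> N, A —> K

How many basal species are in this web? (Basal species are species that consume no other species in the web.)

4

Basal species (no prey listed): G, D, B, C.
Count: 4.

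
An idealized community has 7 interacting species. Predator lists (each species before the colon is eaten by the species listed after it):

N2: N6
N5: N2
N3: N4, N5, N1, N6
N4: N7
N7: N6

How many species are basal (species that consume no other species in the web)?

1

Basal species (no prey listed): N3.
Count: 1.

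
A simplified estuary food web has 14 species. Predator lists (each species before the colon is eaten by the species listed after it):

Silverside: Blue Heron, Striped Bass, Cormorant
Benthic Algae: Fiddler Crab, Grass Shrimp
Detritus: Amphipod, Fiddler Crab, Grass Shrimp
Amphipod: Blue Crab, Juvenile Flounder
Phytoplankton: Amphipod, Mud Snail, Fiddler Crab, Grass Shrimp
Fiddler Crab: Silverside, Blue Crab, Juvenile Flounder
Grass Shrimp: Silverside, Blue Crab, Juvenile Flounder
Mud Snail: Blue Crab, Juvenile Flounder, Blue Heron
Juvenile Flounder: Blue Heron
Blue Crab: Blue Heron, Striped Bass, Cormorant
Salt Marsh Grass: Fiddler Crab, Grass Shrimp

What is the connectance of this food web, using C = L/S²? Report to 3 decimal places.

The web has S = 14 species and L = 29 feeding links.
C = L / S² = 29 / 196 = 0.1480 ≈ 0.148.

C = 0.148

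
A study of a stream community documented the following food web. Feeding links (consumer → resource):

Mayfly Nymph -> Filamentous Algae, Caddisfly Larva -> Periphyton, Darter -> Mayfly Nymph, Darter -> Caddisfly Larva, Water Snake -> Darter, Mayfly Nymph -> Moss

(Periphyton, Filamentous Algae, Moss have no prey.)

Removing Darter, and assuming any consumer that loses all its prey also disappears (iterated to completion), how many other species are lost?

Remove Darter.
Round 1: Water Snake (all prey gone) → extinct.
No further losses. Total secondary extinctions: 1.

1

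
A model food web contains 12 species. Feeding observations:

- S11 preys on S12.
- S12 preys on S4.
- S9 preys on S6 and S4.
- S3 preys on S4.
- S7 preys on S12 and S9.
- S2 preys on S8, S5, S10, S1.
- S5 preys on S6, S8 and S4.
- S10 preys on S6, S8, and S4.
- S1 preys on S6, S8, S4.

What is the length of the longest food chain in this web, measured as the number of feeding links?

2 links

One longest chain: S4 → S12 → S7.
It has 3 species and 2 links.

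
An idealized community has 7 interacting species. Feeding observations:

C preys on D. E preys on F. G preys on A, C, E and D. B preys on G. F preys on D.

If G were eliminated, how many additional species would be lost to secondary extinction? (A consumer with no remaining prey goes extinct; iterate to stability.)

1

Remove G.
Round 1: B (all prey gone) → extinct.
No further losses. Total secondary extinctions: 1.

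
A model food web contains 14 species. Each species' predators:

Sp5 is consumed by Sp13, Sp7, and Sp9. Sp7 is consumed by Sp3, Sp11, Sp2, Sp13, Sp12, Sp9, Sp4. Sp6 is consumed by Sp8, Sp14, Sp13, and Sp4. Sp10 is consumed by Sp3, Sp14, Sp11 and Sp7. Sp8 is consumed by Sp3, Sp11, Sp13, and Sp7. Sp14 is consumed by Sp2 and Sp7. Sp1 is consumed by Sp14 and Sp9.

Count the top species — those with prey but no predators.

Top species (has prey, but nothing eats it): Sp13, Sp4, Sp9, Sp12, Sp2, Sp11, Sp3.
Count: 7.

7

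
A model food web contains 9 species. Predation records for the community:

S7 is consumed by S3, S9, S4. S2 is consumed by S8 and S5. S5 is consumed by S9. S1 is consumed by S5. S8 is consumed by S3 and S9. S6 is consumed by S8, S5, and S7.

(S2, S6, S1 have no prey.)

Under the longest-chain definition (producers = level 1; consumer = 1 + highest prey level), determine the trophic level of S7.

Trophic level 2

S6 is a producer → level 1.
S7 eats S6 → level 2.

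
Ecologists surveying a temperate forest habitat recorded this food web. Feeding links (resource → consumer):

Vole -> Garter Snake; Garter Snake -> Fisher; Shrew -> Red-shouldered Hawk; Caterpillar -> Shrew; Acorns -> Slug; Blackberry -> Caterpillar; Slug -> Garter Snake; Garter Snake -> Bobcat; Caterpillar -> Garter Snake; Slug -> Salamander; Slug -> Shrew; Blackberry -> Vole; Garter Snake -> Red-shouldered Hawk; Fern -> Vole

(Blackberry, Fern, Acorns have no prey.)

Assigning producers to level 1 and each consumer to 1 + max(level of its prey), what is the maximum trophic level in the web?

Producers (level 1): Blackberry, Fern, Acorns.
Acorns → Slug → Shrew → Red-shouldered Hawk gives Red-shouldered Hawk level 4.
No species has a prey at level 4, so no species reaches level 5.

4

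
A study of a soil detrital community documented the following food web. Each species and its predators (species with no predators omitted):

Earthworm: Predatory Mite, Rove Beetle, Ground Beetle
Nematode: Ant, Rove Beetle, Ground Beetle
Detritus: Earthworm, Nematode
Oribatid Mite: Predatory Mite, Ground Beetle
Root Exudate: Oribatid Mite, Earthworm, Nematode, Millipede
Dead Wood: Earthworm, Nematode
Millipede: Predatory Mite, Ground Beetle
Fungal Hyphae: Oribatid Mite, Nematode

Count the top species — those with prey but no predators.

Top species (has prey, but nothing eats it): Ant, Predatory Mite, Rove Beetle, Ground Beetle.
Count: 4.

4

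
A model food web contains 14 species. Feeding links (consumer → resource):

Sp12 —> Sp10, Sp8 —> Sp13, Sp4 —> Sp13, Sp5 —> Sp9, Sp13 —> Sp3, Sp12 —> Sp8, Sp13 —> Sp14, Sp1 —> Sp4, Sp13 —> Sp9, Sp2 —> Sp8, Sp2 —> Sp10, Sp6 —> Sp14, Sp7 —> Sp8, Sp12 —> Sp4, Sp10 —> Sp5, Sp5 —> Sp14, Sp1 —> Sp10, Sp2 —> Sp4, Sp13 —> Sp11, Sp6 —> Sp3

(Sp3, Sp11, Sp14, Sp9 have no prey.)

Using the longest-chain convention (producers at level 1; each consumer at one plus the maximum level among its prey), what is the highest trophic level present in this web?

Producers (level 1): Sp3, Sp11, Sp14, Sp9.
Sp14 → Sp5 → Sp10 → Sp1 gives Sp1 level 4.
No species has a prey at level 4, so no species reaches level 5.

4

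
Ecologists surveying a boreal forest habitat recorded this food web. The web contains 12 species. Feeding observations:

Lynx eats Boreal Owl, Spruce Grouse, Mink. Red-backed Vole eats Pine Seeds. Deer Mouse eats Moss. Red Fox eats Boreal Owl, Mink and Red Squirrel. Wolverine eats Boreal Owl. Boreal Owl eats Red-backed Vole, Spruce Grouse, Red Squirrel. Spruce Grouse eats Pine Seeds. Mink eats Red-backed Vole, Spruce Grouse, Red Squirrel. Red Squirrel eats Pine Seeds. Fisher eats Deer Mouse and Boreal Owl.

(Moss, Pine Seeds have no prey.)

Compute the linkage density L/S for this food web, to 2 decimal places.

There are L = 19 links among S = 12 species.
L/S = 19/12 = 1.5833 ≈ 1.58.

L/S = 1.58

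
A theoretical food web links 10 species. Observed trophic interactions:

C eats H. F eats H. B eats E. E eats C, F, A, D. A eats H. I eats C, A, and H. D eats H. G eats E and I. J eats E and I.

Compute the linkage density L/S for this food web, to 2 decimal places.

L/S = 1.60

There are L = 16 links among S = 10 species.
L/S = 16/10 = 1.6000 ≈ 1.60.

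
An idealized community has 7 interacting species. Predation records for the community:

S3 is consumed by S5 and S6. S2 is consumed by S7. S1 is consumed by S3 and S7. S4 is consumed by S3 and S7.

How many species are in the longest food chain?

3 species

One longest chain: S1 → S3 → S5.
It has 3 species and 2 links.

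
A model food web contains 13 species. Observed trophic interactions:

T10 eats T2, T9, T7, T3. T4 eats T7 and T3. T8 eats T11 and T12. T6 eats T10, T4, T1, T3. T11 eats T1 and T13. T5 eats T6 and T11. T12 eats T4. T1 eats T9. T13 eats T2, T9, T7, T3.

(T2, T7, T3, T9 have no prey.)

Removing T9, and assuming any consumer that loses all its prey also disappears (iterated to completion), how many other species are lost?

Remove T9.
Round 1: T1 (all prey gone) → extinct.
No further losses. Total secondary extinctions: 1.

1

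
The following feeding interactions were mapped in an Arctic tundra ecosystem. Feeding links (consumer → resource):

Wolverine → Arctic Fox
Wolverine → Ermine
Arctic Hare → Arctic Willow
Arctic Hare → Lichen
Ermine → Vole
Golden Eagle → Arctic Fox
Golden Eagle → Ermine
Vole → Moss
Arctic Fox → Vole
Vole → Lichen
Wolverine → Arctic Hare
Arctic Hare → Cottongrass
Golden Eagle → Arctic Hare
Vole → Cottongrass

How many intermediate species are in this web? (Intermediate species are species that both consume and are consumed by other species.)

Intermediate species (has both prey and predators): Arctic Hare, Vole, Ermine, Arctic Fox.
Count: 4.

4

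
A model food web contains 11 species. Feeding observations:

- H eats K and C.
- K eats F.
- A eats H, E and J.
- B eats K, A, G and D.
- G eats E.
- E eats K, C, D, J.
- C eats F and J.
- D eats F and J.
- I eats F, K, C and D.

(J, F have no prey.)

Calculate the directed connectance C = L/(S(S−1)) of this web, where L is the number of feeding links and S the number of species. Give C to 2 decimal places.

C = 0.21

The web has S = 11 species and L = 23 feeding links.
C = L / (S(S−1)) = 23 / 110 = 0.2091 ≈ 0.21.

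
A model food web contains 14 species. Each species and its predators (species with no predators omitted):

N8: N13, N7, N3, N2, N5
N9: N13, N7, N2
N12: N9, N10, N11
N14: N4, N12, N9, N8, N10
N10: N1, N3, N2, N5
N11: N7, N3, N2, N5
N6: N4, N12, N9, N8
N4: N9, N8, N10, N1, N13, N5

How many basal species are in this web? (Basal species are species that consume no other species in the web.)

Basal species (no prey listed): N14, N6.
Count: 2.

2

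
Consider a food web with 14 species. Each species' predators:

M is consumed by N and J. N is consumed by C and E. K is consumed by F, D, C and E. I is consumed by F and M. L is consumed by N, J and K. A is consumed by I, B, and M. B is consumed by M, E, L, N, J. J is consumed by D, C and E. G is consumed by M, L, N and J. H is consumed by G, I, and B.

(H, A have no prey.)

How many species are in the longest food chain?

One longest chain: H → B → L → J → C.
It has 5 species and 4 links.

5 species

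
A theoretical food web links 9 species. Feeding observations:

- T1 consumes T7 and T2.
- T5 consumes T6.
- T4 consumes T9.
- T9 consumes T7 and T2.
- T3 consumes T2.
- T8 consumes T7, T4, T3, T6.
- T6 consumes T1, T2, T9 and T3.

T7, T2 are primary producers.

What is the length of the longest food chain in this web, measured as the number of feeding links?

One longest chain: T2 → T3 → T6 → T5.
It has 4 species and 3 links.

3 links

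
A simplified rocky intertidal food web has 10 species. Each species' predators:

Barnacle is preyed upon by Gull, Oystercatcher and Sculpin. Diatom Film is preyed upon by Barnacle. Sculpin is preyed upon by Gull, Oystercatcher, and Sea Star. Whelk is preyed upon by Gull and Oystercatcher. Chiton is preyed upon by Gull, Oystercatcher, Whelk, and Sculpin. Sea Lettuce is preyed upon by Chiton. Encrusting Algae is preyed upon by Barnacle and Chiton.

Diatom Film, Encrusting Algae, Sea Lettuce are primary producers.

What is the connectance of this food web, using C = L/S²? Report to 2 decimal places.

C = 0.16

The web has S = 10 species and L = 16 feeding links.
C = L / S² = 16 / 100 = 0.1600 ≈ 0.16.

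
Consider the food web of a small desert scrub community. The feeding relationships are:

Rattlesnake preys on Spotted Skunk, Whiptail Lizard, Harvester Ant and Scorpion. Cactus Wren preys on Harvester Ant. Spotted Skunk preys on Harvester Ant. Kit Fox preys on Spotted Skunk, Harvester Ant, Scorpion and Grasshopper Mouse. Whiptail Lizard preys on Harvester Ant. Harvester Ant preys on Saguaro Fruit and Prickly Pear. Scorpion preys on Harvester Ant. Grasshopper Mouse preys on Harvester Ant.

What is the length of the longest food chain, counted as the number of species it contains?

One longest chain: Prickly Pear → Harvester Ant → Grasshopper Mouse → Kit Fox.
It has 4 species and 3 links.

4 species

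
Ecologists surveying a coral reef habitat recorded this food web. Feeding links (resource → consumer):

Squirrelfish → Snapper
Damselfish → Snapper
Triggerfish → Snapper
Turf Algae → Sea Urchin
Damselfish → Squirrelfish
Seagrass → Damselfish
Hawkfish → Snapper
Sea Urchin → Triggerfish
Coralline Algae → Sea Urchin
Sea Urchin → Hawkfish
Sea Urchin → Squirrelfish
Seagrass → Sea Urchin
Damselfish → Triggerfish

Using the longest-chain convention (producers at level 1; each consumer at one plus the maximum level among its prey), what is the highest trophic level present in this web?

4

Producers (level 1): Turf Algae, Seagrass, Coralline Algae.
Turf Algae → Sea Urchin → Hawkfish → Snapper gives Snapper level 4.
No species has a prey at level 4, so no species reaches level 5.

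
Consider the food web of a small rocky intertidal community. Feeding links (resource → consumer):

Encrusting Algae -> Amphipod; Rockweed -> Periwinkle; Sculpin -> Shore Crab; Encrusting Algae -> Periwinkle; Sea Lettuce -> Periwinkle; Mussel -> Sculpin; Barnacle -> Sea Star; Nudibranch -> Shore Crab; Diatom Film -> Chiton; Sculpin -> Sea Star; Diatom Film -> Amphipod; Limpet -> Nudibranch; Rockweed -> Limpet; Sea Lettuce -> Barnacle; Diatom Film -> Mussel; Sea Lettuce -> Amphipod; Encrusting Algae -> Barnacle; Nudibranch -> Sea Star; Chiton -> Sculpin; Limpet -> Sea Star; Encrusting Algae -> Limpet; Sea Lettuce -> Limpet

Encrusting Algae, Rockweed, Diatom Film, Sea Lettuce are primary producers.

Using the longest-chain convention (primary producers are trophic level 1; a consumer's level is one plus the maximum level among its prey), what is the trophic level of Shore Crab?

Encrusting Algae is a producer → level 1.
Limpet eats Encrusting Algae (level 1); other prey at levels: Rockweed 1, Sea Lettuce 1 → level 2.
Nudibranch eats Limpet → level 3.
Shore Crab eats Nudibranch (level 3); other prey at levels: Sculpin 3 → level 4.

Trophic level 4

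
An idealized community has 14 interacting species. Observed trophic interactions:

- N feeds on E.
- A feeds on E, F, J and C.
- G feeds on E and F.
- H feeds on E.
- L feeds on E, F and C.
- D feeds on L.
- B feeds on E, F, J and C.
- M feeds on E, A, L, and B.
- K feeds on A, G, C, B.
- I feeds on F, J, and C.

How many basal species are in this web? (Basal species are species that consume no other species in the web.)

Basal species (no prey listed): J, F, E, C.
Count: 4.

4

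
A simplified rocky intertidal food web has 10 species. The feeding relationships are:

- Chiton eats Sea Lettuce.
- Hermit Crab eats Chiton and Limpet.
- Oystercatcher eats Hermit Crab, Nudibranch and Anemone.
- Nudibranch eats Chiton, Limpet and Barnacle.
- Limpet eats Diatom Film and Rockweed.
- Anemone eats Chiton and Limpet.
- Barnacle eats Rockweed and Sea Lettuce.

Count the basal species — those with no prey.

3

Basal species (no prey listed): Rockweed, Sea Lettuce, Diatom Film.
Count: 3.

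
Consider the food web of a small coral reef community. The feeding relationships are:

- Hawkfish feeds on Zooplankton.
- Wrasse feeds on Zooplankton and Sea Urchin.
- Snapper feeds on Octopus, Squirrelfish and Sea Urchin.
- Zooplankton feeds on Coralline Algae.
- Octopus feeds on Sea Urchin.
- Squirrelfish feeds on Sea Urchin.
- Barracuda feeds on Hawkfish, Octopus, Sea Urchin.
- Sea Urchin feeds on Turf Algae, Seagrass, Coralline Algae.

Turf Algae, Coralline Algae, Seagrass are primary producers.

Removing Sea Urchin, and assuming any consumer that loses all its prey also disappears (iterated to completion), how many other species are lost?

Remove Sea Urchin.
Round 1: Squirrelfish (all prey gone), Octopus (all prey gone) → extinct.
Round 2: Snapper (all prey gone) → extinct.
No further losses. Total secondary extinctions: 3.

3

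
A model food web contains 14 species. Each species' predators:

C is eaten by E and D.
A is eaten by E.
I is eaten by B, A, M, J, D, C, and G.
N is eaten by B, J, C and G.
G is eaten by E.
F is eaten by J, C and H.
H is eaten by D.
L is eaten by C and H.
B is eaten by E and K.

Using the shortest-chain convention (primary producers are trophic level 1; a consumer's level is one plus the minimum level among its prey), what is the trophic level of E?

N is a producer → level 1.
C eats N → level 2.
E eats C → level 3.
No prey of E is below level 2, so 3 is the minimum.

Trophic level 3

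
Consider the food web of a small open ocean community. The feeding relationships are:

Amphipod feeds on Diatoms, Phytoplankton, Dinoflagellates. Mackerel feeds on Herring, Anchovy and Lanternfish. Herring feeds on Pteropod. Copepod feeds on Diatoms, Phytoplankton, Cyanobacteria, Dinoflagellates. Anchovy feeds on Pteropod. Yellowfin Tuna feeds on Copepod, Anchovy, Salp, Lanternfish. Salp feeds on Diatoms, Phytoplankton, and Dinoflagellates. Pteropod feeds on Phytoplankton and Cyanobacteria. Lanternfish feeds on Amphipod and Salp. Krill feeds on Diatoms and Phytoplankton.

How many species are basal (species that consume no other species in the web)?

4

Basal species (no prey listed): Dinoflagellates, Cyanobacteria, Diatoms, Phytoplankton.
Count: 4.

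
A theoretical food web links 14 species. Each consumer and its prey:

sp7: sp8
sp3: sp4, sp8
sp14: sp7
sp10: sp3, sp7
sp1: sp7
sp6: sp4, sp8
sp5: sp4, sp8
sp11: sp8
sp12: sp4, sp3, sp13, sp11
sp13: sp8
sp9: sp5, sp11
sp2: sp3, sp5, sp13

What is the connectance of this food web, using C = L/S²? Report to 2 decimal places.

C = 0.11

The web has S = 14 species and L = 22 feeding links.
C = L / S² = 22 / 196 = 0.1122 ≈ 0.11.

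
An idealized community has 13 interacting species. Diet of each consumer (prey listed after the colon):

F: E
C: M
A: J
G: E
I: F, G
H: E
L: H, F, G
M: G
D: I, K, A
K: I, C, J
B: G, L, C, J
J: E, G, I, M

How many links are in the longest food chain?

One longest chain: E → F → I → J → K → D.
It has 6 species and 5 links.

5 links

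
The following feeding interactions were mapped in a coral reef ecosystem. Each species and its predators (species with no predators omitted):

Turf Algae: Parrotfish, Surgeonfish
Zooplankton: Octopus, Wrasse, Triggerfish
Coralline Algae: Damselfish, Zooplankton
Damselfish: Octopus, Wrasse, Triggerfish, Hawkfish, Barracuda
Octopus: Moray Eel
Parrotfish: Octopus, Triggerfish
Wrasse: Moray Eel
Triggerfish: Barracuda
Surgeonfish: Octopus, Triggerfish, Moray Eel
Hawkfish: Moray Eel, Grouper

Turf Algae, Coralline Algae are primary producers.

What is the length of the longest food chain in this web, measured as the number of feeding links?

One longest chain: Coralline Algae → Damselfish → Hawkfish → Moray Eel.
It has 4 species and 3 links.

3 links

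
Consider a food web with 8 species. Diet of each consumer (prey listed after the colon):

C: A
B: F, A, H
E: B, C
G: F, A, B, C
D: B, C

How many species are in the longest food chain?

One longest chain: F → B → D.
It has 3 species and 2 links.

3 species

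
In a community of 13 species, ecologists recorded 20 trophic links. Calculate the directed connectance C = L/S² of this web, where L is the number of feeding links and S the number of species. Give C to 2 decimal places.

The web has S = 13 species and L = 20 feeding links.
C = L / S² = 20 / 169 = 0.1183 ≈ 0.12.

C = 0.12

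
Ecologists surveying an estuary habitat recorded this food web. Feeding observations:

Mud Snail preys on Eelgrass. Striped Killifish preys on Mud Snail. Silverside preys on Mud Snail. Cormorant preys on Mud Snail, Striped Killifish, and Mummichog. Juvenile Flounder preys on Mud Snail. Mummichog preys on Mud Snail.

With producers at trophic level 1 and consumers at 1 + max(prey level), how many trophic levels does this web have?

Producers (level 1): Eelgrass.
Eelgrass → Mud Snail → Mummichog → Cormorant gives Cormorant level 4.
No species has a prey at level 4, so no species reaches level 5.

4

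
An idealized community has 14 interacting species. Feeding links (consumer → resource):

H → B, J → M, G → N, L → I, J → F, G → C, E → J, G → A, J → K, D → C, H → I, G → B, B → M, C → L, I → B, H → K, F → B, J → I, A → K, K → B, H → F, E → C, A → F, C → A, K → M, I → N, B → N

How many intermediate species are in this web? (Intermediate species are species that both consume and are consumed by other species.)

Intermediate species (has both prey and predators): B, K, I, F, J, A, L, C.
Count: 8.

8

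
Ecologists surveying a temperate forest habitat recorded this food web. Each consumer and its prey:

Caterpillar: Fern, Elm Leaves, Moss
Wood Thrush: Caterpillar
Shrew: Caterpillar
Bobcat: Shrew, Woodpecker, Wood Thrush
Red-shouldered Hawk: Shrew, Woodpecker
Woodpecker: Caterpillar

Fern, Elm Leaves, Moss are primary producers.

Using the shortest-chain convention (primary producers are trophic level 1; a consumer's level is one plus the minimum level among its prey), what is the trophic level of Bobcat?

Fern is a producer → level 1.
Caterpillar eats Fern → level 2.
Shrew eats Caterpillar → level 3.
Bobcat eats Shrew → level 4.
No prey of Bobcat is below level 3, so 4 is the minimum.

Trophic level 4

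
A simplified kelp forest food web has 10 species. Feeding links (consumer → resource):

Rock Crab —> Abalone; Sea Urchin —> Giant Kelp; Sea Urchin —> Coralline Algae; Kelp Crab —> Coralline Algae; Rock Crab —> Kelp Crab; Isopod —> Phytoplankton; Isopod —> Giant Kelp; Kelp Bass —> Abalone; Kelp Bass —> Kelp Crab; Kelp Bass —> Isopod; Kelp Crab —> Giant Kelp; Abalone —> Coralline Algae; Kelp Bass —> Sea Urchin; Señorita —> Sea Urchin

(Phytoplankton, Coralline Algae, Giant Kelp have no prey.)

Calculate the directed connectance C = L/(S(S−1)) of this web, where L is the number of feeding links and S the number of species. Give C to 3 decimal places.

C = 0.156

The web has S = 10 species and L = 14 feeding links.
C = L / (S(S−1)) = 14 / 90 = 0.1556 ≈ 0.156.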